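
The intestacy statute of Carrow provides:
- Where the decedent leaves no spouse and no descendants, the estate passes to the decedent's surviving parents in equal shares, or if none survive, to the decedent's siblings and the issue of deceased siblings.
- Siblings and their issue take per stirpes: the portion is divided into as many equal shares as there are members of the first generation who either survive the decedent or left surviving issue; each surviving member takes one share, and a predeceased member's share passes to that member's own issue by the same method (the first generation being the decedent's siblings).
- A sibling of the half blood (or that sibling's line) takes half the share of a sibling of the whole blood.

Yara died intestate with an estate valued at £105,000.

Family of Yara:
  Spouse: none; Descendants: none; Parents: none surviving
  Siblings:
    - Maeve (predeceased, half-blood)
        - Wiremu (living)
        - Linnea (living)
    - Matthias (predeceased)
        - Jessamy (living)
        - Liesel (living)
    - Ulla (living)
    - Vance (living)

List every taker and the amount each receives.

Wiremu: £7,500; Linnea: £7,500; Jessamy: £15,000; Liesel: £15,000; Ulla: £30,000; Vance: £30,000

The entire £105,000 passes to the siblings and their issue.
Counting each half-blood sibling's line as half a unit, there are 7/2 units in £105,000, so one unit is £30,000. Whole-blood lines (Matthias, Ulla, and Vance) take £30,000 each; half-blood lines (Maeve) take £15,000 each.
Maeve's share (£15,000) is divided into 2 shares of £7,500: Wiremu and Linnea each take £7,500.
Matthias's share (£30,000) is divided into 2 shares of £15,000: Jessamy and Liesel each take £15,000.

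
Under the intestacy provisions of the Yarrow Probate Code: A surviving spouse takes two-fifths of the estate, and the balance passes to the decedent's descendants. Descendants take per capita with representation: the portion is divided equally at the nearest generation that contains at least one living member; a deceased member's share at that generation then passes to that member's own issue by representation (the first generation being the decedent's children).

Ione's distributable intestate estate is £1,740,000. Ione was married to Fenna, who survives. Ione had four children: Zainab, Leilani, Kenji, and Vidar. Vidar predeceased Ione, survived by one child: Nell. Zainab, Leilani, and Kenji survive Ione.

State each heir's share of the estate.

Fenna takes two-fifths of £1,740,000 = £696,000. The remaining £1,044,000 passes to the descendants.
The descendants' portion (£1,044,000) is divided into 4 shares of £261,000: Zainab, Leilani, and Kenji each take £261,000; Vidar's £261,000 share passes to Vidar's issue.
Vidar's share (£261,000) passes entirely to Nell.

Fenna: £696,000; Zainab: £261,000; Leilani: £261,000; Kenji: £261,000; Nell: £261,000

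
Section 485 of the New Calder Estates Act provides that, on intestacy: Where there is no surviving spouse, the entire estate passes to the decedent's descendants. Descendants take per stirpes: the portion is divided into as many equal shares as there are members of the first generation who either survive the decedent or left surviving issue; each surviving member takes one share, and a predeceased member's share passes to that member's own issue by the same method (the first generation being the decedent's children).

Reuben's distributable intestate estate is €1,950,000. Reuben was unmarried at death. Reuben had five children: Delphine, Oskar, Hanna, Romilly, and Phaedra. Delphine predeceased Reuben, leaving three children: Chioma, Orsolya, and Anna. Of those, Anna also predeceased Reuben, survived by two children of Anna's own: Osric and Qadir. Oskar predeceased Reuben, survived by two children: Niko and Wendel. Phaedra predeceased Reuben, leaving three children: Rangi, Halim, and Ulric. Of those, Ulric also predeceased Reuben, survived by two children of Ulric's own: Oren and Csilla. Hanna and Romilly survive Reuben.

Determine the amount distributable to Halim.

The entire €1,950,000 passes to the descendants.
That amount (€1,950,000) is divided into 5 shares of €390,000: Hanna and Romilly each take €390,000; Delphine's €390,000 share passes to Delphine's issue; Oskar's €390,000 share passes to Oskar's issue; Phaedra's €390,000 share passes to Phaedra's issue.
Delphine's share (€390,000) is divided into 3 shares of €130,000: Chioma and Orsolya each take €130,000; Anna's €130,000 share passes to Anna's issue.
Anna's share (€130,000) is divided into 2 shares of €65,000: Osric and Qadir each take €65,000.
Oskar's share (€390,000) is divided into 2 shares of €195,000: Niko and Wendel each take €195,000.
Phaedra's share (€390,000) is divided into 3 shares of €130,000: Rangi and Halim each take €130,000; Ulric's €130,000 share passes to Ulric's issue.
Ulric's share (€130,000) is divided into 2 shares of €65,000: Oren and Csilla each take €65,000.

Halim receives €130,000.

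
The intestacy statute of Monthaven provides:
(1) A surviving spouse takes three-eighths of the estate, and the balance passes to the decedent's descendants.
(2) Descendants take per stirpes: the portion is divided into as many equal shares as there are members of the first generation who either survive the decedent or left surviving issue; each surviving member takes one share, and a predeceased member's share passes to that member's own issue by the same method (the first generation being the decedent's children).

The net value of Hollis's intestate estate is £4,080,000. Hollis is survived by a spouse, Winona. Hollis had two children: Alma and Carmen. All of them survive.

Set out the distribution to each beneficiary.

Winona: £1,530,000; Alma: £1,275,000; Carmen: £1,275,000

Winona takes three-eighths of £4,080,000 = £1,530,000. The remaining £2,550,000 passes to the descendants.
The descendants' portion (£2,550,000) is divided into 2 shares of £1,275,000: Alma and Carmen each take £1,275,000.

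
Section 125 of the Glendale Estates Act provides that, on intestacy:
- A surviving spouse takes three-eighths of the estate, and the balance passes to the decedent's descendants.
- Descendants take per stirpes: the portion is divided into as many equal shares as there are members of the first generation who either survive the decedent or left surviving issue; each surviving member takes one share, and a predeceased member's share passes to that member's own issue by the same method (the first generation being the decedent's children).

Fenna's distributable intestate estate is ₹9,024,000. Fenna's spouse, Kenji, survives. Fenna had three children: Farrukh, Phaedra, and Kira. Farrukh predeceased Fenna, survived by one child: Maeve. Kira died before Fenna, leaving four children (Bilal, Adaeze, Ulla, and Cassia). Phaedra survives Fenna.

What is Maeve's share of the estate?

Maeve receives ₹1,880,000.

Kenji takes three-eighths of ₹9,024,000 = ₹3,384,000. The remaining ₹5,640,000 passes to the descendants.
The descendants' portion (₹5,640,000) is divided into 3 shares of ₹1,880,000: Phaedra takes ₹1,880,000; Farrukh's ₹1,880,000 share passes to Farrukh's issue; Kira's ₹1,880,000 share passes to Kira's issue.
Farrukh's share (₹1,880,000) passes entirely to Maeve.
Kira's share (₹1,880,000) is divided into 4 shares of ₹470,000: Bilal, Adaeze, Ulla, and Cassia each take ₹470,000.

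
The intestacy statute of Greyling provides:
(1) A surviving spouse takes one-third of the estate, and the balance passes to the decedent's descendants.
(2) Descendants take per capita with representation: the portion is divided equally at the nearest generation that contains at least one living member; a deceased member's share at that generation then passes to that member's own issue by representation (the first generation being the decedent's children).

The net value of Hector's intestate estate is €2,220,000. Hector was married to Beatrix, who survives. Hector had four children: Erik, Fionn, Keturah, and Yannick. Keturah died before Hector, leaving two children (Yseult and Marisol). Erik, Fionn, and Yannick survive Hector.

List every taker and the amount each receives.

Beatrix: €740,000; Erik: €370,000; Fionn: €370,000; Yseult: €185,000; Marisol: €185,000; Yannick: €370,000

Beatrix takes one-third of €2,220,000 = €740,000. The remaining €1,480,000 passes to the descendants.
The descendants' portion (€1,480,000) is divided into 4 shares of €370,000: Erik, Fionn, and Yannick each take €370,000; Keturah's €370,000 share passes to Keturah's issue.
Keturah's share (€370,000) is divided into 2 shares of €185,000: Yseult and Marisol each take €185,000.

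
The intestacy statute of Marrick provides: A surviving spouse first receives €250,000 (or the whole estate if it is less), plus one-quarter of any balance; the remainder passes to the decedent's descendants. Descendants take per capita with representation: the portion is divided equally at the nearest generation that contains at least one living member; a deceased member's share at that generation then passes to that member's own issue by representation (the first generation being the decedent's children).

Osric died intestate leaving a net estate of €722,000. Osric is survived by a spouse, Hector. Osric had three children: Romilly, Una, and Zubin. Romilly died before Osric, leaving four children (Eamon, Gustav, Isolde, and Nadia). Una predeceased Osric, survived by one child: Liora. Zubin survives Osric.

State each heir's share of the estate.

Hector: €368,000; Eamon: €29,500; Gustav: €29,500; Isolde: €29,500; Nadia: €29,500; Liora: €118,000; Zubin: €118,000

Hector first takes €250,000, leaving a balance of €472,000. Hector then takes one-quarter of the balance (€118,000), for a total of €368,000. The remaining €354,000 passes to the descendants.
The descendants' portion (€354,000) is divided into 3 shares of €118,000: Zubin takes €118,000; Romilly's €118,000 share passes to Romilly's issue; Una's €118,000 share passes to Una's issue.
Romilly's share (€118,000) is divided into 4 shares of €29,500: Eamon, Gustav, Isolde, and Nadia each take €29,500.
Una's share (€118,000) passes entirely to Liora.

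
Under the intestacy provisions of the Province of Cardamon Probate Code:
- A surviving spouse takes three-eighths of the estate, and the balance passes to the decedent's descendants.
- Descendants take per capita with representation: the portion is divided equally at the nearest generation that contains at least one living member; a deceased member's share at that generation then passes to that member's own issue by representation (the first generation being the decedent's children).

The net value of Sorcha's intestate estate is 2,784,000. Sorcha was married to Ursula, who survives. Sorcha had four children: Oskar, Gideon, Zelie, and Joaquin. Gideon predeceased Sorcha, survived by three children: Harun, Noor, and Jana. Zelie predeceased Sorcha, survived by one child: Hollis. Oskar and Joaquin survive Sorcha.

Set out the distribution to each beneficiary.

Ursula takes three-eighths of 2,784,000 = 1,044,000. The remaining 1,740,000 passes to the descendants.
The descendants' portion (1,740,000) is divided into 4 shares of 435,000: Oskar and Joaquin each take 435,000; Gideon's 435,000 share passes to Gideon's issue; Zelie's 435,000 share passes to Zelie's issue.
Gideon's share (435,000) is divided into 3 shares of 145,000: Harun, Noor, and Jana each take 145,000.
Zelie's share (435,000) passes entirely to Hollis.

Ursula: 1,044,000; Oskar: 435,000; Harun: 145,000; Noor: 145,000; Jana: 145,000; Hollis: 435,000; Joaquin: 435,000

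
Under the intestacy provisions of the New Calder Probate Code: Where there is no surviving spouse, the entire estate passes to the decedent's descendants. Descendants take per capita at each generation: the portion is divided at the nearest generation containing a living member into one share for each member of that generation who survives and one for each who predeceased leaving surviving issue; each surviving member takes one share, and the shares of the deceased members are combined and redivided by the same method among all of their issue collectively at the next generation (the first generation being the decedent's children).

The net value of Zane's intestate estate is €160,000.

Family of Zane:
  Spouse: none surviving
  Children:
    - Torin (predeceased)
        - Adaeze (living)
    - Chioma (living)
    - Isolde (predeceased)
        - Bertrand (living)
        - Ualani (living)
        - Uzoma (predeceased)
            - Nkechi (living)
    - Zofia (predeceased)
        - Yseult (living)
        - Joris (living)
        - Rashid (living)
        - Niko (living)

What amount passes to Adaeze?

The entire €160,000 passes to the descendants.
That amount (€160,000) is divided at the children's generation into 4 shares of €40,000. Chioma takes €40,000. The 3 shares of the deceased (Torin, Isolde, and Zofia) are combined into a pool of €120,000.
That pool (€120,000) is divided at the grandchildren's generation into 8 shares of €15,000. Adaeze, Bertrand, Ualani, Yseult, Joris, Rashid, and Niko each take €15,000. The remaining share for the deceased Uzoma (€15,000) is carried to the next generation.
That pool (€15,000) passes entirely to Nkechi, the sole taker at the great-grandchildren's generation.

Adaeze receives €15,000.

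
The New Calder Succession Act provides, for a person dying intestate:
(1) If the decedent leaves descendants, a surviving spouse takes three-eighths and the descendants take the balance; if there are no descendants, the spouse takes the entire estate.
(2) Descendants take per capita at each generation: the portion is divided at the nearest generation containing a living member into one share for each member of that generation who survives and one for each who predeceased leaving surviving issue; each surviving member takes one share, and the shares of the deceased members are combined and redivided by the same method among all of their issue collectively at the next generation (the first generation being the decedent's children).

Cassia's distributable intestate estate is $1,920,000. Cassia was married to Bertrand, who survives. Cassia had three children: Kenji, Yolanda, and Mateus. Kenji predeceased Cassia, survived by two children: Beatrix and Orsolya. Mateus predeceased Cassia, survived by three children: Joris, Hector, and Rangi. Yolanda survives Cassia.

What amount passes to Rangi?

Bertrand takes three-eighths of $1,920,000 = $720,000. The remaining $1,200,000 passes to the descendants.
The descendants' portion ($1,200,000) is divided at the children's generation into 3 shares of $400,000. Yolanda takes $400,000. The 2 shares of the deceased (Kenji and Mateus) are combined into a pool of $800,000.
That pool ($800,000) is divided at the grandchildren's generation equally among Beatrix, Orsolya, Joris, Hector, and Rangi: $160,000 each.

Rangi receives $160,000.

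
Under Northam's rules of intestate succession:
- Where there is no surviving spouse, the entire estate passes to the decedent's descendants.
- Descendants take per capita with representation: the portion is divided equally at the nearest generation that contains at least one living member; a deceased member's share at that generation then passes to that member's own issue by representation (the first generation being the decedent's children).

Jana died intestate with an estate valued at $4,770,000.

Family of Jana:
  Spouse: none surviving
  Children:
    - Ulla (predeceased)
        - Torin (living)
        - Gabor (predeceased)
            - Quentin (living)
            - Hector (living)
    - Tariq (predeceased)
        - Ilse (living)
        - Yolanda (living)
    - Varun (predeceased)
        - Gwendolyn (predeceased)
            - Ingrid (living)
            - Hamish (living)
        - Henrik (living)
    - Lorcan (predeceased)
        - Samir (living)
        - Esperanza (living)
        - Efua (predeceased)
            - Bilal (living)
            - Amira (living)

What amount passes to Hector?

Hector receives $265,000.

The entire $4,770,000 passes to the descendants.
No child survives, so the initial division is made at the grandchildren's generation.
That amount ($4,770,000) is divided into 9 shares of $530,000: Torin, Ilse, Yolanda, Henrik, Samir, and Esperanza each take $530,000; Gabor's $530,000 share passes to Gabor's issue; Gwendolyn's $530,000 share passes to Gwendolyn's issue; Efua's $530,000 share passes to Efua's issue.
Gabor's share ($530,000) is divided into 2 shares of $265,000: Quentin and Hector each take $265,000.
Gwendolyn's share ($530,000) is divided into 2 shares of $265,000: Ingrid and Hamish each take $265,000.
Efua's share ($530,000) is divided into 2 shares of $265,000: Bilal and Amira each take $265,000.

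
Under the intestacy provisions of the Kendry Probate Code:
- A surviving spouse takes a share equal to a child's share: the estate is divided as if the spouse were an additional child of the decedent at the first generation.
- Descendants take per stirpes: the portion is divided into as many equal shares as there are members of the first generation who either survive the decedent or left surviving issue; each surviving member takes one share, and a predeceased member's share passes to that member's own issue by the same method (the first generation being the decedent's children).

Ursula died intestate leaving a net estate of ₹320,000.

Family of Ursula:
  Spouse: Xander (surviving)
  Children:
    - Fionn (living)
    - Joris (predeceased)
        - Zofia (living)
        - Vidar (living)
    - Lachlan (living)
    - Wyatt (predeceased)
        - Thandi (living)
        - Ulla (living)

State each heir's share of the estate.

The spouse counts as an additional share at the children's level, so there are 5 primary shares of ₹64,000. Xander takes one such share (₹64,000).
The children's combined portion (₹256,000) is divided into 4 shares of ₹64,000: Fionn and Lachlan each take ₹64,000; Joris's ₹64,000 share passes to Joris's issue; Wyatt's ₹64,000 share passes to Wyatt's issue.
Joris's share (₹64,000) is divided into 2 shares of ₹32,000: Zofia and Vidar each take ₹32,000.
Wyatt's share (₹64,000) is divided into 2 shares of ₹32,000: Thandi and Ulla each take ₹32,000.

Xander: ₹64,000; Fionn: ₹64,000; Zofia: ₹32,000; Vidar: ₹32,000; Lachlan: ₹64,000; Thandi: ₹32,000; Ulla: ₹32,000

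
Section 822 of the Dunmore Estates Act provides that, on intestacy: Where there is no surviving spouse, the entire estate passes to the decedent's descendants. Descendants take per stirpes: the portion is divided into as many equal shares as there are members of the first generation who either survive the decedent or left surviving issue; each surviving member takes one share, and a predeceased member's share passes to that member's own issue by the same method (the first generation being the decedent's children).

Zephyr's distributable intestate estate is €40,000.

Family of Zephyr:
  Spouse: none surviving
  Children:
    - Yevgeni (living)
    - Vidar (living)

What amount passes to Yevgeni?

The entire €40,000 passes to the descendants.
That amount (€40,000) is divided into 2 shares of €20,000: Yevgeni and Vidar each take €20,000.

Yevgeni receives €20,000.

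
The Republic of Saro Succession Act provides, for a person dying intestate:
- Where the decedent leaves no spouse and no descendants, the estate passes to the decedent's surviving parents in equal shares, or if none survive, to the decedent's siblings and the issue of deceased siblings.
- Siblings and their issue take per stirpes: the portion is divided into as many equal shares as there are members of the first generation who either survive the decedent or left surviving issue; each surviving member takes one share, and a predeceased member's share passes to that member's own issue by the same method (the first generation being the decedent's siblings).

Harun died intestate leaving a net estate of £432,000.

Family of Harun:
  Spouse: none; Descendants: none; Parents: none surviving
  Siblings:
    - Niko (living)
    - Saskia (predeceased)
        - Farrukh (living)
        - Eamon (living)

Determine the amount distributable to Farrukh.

Farrukh receives £108,000.

The entire £432,000 passes to the siblings and their issue.
That amount (£432,000) is divided into 2 shares of £216,000: Niko takes £216,000; Saskia's £216,000 share passes to Saskia's issue.
Saskia's share (£216,000) is divided into 2 shares of £108,000: Farrukh and Eamon each take £108,000.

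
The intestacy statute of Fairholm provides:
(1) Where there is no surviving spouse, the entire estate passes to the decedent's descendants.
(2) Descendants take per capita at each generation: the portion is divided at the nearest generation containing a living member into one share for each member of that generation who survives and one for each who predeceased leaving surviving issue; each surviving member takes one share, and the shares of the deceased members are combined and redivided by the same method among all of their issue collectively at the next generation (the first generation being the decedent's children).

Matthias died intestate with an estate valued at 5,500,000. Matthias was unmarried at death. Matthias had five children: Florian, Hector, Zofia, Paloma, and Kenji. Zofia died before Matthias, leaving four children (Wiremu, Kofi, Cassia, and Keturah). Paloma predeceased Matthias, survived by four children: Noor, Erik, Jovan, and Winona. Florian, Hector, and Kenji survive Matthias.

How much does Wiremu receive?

Wiremu receives 275,000.

The entire 5,500,000 passes to the descendants.
That amount (5,500,000) is divided at the children's generation into 5 shares of 1,100,000. Florian, Hector, and Kenji each take 1,100,000. The 2 shares of the deceased (Zofia and Paloma) are combined into a pool of 2,200,000.
That pool (2,200,000) is divided at the grandchildren's generation equally among Wiremu, Kofi, Cassia, Keturah, Noor, Erik, Jovan, and Winona: 275,000 each.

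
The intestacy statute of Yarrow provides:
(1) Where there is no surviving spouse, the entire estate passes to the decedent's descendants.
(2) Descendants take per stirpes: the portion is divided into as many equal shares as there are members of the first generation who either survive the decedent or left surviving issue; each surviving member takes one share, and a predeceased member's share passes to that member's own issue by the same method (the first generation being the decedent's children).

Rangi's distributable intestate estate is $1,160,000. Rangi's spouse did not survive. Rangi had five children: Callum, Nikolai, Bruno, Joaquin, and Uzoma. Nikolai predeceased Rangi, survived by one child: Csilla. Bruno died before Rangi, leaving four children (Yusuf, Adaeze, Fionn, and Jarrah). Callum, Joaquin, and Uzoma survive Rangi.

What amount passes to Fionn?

The entire $1,160,000 passes to the descendants.
That amount ($1,160,000) is divided into 5 shares of $232,000: Callum, Joaquin, and Uzoma each take $232,000; Nikolai's $232,000 share passes to Nikolai's issue; Bruno's $232,000 share passes to Bruno's issue.
Nikolai's share ($232,000) passes entirely to Csilla.
Bruno's share ($232,000) is divided into 4 shares of $58,000: Yusuf, Adaeze, Fionn, and Jarrah each take $58,000.

Fionn receives $58,000.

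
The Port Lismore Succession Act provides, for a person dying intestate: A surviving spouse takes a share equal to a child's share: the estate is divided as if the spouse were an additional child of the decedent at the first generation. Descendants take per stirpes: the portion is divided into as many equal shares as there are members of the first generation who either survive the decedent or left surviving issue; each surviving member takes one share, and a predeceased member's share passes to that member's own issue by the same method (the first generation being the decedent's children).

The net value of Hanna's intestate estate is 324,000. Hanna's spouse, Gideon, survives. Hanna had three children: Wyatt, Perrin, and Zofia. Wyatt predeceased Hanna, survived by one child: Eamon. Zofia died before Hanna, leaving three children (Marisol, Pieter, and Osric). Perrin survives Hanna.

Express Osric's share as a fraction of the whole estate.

Osric receives 1/12 of the estate.

The spouse counts as an additional share at the children's level, so there are 4 primary shares of 81,000. Gideon takes one such share (81,000).
The children's combined portion (243,000) is divided into 3 shares of 81,000: Perrin takes 81,000; Wyatt's 81,000 share passes to Wyatt's issue; Zofia's 81,000 share passes to Zofia's issue.
Wyatt's share (81,000) passes entirely to Eamon.
Zofia's share (81,000) is divided into 3 shares of 27,000: Marisol, Pieter, and Osric each take 27,000.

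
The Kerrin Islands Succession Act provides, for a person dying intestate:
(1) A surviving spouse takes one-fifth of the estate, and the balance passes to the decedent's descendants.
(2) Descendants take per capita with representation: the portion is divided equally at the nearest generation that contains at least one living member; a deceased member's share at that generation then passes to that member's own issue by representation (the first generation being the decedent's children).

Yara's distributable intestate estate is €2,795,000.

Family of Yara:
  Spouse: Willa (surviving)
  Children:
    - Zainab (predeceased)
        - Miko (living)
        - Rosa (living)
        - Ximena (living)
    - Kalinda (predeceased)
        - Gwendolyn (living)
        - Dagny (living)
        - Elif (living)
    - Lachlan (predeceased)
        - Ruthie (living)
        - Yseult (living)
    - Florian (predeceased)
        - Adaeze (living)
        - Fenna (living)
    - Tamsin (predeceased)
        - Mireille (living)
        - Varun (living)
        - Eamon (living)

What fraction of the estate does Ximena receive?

Willa takes one-fifth of €2,795,000 = €559,000. The remaining €2,236,000 passes to the descendants.
No child survives, so the initial division is made at the grandchildren's generation.
The descendants' portion (€2,236,000) is divided into 13 shares of €172,000: Miko, Rosa, Ximena, Gwendolyn, Dagny, Elif, Ruthie, Yseult, Adaeze, Fenna, Mireille, Varun, and Eamon each take €172,000.

Ximena receives 4/65 of the estate.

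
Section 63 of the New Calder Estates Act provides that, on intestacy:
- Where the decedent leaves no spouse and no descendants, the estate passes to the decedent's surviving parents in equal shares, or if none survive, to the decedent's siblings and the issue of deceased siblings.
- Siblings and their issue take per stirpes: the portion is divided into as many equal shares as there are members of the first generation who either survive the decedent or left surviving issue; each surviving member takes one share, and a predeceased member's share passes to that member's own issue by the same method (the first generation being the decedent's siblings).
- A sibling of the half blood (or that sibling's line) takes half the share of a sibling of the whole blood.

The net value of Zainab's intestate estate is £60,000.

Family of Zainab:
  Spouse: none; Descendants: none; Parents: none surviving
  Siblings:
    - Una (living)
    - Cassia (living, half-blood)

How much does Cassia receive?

The entire £60,000 passes to the siblings and their issue.
Counting each half-blood sibling's line as half a unit, there are 3/2 units in £60,000, so one unit is £40,000. Whole-blood lines (Una) take £40,000 each; half-blood lines (Cassia) take £20,000 each.

Cassia receives £20,000.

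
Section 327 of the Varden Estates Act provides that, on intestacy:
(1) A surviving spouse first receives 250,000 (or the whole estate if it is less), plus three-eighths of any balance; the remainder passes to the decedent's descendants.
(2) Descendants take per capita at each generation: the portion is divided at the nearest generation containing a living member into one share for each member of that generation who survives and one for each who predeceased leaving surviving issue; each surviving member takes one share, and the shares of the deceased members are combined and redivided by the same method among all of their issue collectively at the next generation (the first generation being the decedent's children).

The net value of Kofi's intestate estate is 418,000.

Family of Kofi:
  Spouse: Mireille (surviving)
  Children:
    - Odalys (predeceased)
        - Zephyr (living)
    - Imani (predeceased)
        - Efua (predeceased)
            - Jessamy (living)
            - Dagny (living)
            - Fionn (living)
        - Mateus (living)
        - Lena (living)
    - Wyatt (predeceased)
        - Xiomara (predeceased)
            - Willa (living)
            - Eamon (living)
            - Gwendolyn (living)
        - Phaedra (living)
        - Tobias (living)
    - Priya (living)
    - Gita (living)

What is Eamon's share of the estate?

Mireille first takes 250,000, leaving a balance of 168,000. Mireille then takes three-eighths of the balance (63,000), for a total of 313,000. The remaining 105,000 passes to the descendants.
The descendants' portion (105,000) is divided at the children's generation into 5 shares of 21,000. Priya and Gita each take 21,000. The 3 shares of the deceased (Odalys, Imani, and Wyatt) are combined into a pool of 63,000.
That pool (63,000) is divided at the grandchildren's generation into 7 shares of 9,000. Zephyr, Mateus, Lena, Phaedra, and Tobias each take 9,000. The 2 shares of the deceased (Efua and Xiomara) are combined into a pool of 18,000.
That pool (18,000) is divided at the great-grandchildren's generation equally among Jessamy, Dagny, Fionn, Willa, Eamon, and Gwendolyn: 3,000 each.

Eamon receives 3,000.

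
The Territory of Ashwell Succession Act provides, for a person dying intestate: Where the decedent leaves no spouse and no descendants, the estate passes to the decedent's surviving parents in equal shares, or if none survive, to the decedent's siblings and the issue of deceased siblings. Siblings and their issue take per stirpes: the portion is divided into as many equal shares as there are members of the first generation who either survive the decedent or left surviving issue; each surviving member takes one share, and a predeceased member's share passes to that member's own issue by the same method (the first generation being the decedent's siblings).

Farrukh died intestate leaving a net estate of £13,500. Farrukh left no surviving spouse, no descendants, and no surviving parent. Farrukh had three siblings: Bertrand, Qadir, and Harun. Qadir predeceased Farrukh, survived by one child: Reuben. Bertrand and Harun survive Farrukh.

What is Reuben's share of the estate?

Reuben receives £4,500.

The entire £13,500 passes to the siblings and their issue.
That amount (£13,500) is divided into 3 shares of £4,500: Bertrand and Harun each take £4,500; Qadir's £4,500 share passes to Qadir's issue.
Qadir's share (£4,500) passes entirely to Reuben.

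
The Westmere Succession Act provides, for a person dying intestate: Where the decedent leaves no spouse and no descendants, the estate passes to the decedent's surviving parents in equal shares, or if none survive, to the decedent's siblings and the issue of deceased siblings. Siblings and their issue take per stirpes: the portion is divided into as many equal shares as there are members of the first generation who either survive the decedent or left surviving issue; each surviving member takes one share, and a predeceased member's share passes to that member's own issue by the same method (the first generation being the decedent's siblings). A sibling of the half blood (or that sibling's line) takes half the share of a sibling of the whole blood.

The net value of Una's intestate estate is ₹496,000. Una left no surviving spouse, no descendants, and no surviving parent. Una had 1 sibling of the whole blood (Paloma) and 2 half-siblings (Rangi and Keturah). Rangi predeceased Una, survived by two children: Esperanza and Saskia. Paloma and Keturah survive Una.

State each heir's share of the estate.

The entire ₹496,000 passes to the siblings and their issue.
Counting each half-blood sibling's line as half a unit, there are 2 units in ₹496,000, so one unit is ₹248,000. Whole-blood lines (Paloma) take ₹248,000 each; half-blood lines (Rangi and Keturah) take ₹124,000 each.
Rangi's share (₹124,000) is divided into 2 shares of ₹62,000: Esperanza and Saskia each take ₹62,000.

Esperanza: ₹62,000; Saskia: ₹62,000; Paloma: ₹248,000; Keturah: ₹124,000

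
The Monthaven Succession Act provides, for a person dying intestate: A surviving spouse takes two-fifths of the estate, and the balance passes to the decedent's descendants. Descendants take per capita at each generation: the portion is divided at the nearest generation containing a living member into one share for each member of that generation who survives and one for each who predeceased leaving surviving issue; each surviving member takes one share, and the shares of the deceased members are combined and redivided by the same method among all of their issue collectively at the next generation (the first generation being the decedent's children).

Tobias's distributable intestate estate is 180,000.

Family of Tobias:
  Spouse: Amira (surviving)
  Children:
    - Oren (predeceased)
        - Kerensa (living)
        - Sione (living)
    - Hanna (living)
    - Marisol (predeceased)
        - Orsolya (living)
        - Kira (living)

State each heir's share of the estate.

Amira: 72,000; Kerensa: 18,000; Sione: 18,000; Hanna: 36,000; Orsolya: 18,000; Kira: 18,000

Amira takes two-fifths of 180,000 = 72,000. The remaining 108,000 passes to the descendants.
The descendants' portion (108,000) is divided at the children's generation into 3 shares of 36,000. Hanna takes 36,000. The 2 shares of the deceased (Oren and Marisol) are combined into a pool of 72,000.
That pool (72,000) is divided at the grandchildren's generation equally among Kerensa, Sione, Orsolya, and Kira: 18,000 each.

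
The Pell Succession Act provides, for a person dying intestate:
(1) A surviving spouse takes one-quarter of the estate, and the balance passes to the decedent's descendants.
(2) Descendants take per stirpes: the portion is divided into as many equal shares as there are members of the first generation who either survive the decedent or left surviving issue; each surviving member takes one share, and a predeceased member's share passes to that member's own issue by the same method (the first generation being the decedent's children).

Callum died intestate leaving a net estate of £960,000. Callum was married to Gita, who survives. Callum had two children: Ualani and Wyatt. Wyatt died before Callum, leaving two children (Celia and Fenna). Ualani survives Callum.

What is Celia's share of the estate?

Celia receives £180,000.

Gita takes one-quarter of £960,000 = £240,000. The remaining £720,000 passes to the descendants.
The descendants' portion (£720,000) is divided into 2 shares of £360,000: Ualani takes £360,000; Wyatt's £360,000 share passes to Wyatt's issue.
Wyatt's share (£360,000) is divided into 2 shares of £180,000: Celia and Fenna each take £180,000.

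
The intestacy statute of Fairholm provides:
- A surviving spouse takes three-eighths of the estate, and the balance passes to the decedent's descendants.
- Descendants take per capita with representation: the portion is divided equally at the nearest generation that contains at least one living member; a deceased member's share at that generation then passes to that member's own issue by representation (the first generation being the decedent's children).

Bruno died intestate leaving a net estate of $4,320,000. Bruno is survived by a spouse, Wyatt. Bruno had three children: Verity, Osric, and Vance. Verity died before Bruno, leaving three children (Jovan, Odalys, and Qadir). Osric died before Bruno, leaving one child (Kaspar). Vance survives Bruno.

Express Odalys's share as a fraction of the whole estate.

Odalys receives 5/72 of the estate.

Wyatt takes three-eighths of $4,320,000 = $1,620,000. The remaining $2,700,000 passes to the descendants.
The descendants' portion ($2,700,000) is divided into 3 shares of $900,000: Vance takes $900,000; Verity's $900,000 share passes to Verity's issue; Osric's $900,000 share passes to Osric's issue.
Verity's share ($900,000) is divided into 3 shares of $300,000: Jovan, Odalys, and Qadir each take $300,000.
Osric's share ($900,000) passes entirely to Kaspar.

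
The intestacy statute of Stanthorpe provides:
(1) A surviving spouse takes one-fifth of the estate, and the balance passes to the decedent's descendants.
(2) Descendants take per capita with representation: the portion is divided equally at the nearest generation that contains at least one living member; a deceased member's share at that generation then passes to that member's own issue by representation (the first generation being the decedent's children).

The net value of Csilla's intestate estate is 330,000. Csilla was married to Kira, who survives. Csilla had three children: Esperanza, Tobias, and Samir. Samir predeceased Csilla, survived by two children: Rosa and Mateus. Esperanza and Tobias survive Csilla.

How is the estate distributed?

Kira takes one-fifth of 330,000 = 66,000. The remaining 264,000 passes to the descendants.
The descendants' portion (264,000) is divided into 3 shares of 88,000: Esperanza and Tobias each take 88,000; Samir's 88,000 share passes to Samir's issue.
Samir's share (88,000) is divided into 2 shares of 44,000: Rosa and Mateus each take 44,000.

Kira: 66,000; Esperanza: 88,000; Tobias: 88,000; Rosa: 44,000; Mateus: 44,000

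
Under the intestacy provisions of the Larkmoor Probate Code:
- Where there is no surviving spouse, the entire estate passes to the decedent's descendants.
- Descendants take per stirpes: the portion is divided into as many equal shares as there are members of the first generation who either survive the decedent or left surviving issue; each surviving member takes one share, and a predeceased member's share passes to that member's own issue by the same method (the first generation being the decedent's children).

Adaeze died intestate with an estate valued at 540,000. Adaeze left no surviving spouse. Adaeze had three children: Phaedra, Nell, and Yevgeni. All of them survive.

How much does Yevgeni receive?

The entire 540,000 passes to the descendants.
That amount (540,000) is divided into 3 shares of 180,000: Phaedra, Nell, and Yevgeni each take 180,000.

Yevgeni receives 180,000.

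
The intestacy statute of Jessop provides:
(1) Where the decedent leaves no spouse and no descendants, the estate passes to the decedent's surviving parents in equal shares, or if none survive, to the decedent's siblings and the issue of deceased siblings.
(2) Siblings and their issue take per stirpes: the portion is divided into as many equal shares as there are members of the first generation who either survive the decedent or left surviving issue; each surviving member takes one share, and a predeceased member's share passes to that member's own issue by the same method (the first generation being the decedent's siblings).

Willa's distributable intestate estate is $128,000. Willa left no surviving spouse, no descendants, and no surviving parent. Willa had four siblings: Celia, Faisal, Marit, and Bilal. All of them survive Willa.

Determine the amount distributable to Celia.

Celia receives $32,000.

The entire $128,000 passes to the siblings and their issue.
That amount ($128,000) is divided into 4 shares of $32,000: Celia, Faisal, Marit, and Bilal each take $32,000.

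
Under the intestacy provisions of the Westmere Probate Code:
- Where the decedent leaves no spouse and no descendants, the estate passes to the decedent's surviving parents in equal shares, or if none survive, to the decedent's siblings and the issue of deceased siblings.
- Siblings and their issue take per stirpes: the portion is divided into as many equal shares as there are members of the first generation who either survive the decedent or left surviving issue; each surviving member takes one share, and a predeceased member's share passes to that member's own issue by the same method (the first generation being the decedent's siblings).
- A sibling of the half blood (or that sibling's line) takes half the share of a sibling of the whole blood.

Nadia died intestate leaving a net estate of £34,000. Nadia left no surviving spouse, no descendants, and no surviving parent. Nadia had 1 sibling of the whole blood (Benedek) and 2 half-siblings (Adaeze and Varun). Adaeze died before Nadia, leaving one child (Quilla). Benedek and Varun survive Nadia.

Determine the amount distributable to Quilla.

The entire £34,000 passes to the siblings and their issue.
Counting each half-blood sibling's line as half a unit, there are 2 units in £34,000, so one unit is £17,000. Whole-blood lines (Benedek) take £17,000 each; half-blood lines (Adaeze and Varun) take £8,500 each.
Adaeze's share (£8,500) passes entirely to Quilla.

Quilla receives £8,500.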